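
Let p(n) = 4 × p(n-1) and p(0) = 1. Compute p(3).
Computing step by step:
p(0) = 1
p(1) = 4 × 1 = 4
p(2) = 4 × 4 = 16
p(3) = 4 × 16 = 64

64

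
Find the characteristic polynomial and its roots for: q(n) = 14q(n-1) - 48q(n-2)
Substitute q(n) = rⁿ and divide through by rⁿ⁻²: r² - 14r + 48 = 0
Factor: (r - 6)(r - 8) = 0, so r = 6, 8.
General solution: q(n) = A·6ⁿ + B·8ⁿ

Characteristic: r² - 14r + 48 = 0, Roots: r = 6, 8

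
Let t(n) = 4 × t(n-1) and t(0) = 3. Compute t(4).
Computing step by step:
t(0) = 3
t(1) = 4 × 3 = 12
t(2) = 4 × 12 = 48
t(3) = 4 × 48 = 192
t(4) = 4 × 192 = 768

768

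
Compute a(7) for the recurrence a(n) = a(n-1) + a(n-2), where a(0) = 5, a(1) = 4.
Computing the sequence terms:
5, 4, 9, 13, 22, 35, 57, 92

92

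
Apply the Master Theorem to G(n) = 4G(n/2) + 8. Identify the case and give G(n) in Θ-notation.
Master Theorem template: G(n) = a·G(n/b) + f(n).
Here: a=4, b=2, f(n)=8
Compute log_b(a) = log_2(4) = 2.
f(n) = 8 = O(n^(2-ε)) with ε = 2. Case 1: G(n) = Θ(n^log_b(a)) = Θ(n^2).

Case 1: G(n) = Θ(n^2)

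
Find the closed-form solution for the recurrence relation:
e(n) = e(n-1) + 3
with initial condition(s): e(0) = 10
Recurrence: e(n) = e(n-1) + 3, initial: e(0) = 10.
Each step adds 3, so e(n) = e(0) + 3n = 3n + 10.

e(n) = 3n + 10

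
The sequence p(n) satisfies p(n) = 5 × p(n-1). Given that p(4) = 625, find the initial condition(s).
In general p(n) = 5ⁿ · p(0). At n = 4: p(0) = p(4) / 5^4 = 625 / 625 = 1.

p(0) = 1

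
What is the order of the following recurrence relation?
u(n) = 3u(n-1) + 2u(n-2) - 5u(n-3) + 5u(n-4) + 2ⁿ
The order is the largest lag k for which u(n-k) appears. Here the deepest term is u(n-4) (the 2ⁿ term is non-homogeneous and does not affect the order), so the order is 4.

Order 4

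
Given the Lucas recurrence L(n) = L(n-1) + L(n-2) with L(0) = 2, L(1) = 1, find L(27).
Computing the sequence terms:
2, 1, 3, 4, 7, 11, 18, 29, 47, 76, 123, 199, 322, 521, 843, 1364, 2207, 3571, 5778, 9349, 15127, 24476, 39603, 64079, 103682, 167761, 271443, 439204

439204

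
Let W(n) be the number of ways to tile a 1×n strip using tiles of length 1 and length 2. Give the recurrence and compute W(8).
Condition on the last tile: it has length 1 (leaving a 1×(n-1) strip) or length 2 (leaving a 1×(n-2) strip), so W(n) = W(n-1) + W(n-2) (order-2 linear recurrence).
For 0 ≤ i < 2 only unit tiles fit, so W(i) = 1.
Iterating the recurrence: W(2) = 2, W(3) = 3, W(4) = 5, W(5) = 8, W(6) = 13, W(7) = 21, W(8) = 34.

W(n) = W(n-1) + W(n-2), with W(i) = 1 for 0 ≤ i < 2; W(8) = 34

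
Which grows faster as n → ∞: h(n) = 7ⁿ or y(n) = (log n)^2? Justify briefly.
Comparing growth rates:
Growth-rate hierarchy: log n ≺ any polynomial ≺ any exponential cⁿ (c>1) ≺ n! ≺ nⁿ.
exponential base 7 dominates polylogarithmic (log n)^2 asymptotically.

h(n) grows faster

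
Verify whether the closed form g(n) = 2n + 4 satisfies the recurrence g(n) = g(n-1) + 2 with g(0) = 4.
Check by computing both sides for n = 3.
From the recurrence with g(0) = 4:
  g(0) = 4, g(1) = 6, g(2) = 8, g(3) = 10
  so the recurrence gives g(3) = 10.
From the proposed closed form g(n) = 2n + 4:
  g(3) = 10.
Both sides give 10 at n = 3, and the initial condition(s) match, so the closed form is consistent.

Yes, the closed form is correct.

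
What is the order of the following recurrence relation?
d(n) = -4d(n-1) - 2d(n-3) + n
The order is the largest lag k for which d(n-k) appears. Here the deepest term is d(n-3) (the n term is non-homogeneous and does not affect the order), so the order is 3.

Order 3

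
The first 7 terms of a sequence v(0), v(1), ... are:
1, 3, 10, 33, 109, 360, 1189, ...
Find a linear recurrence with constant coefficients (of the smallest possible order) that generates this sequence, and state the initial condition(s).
Look for the lowest-order linear relation among consecutive terms.
Observation: v(n) - 3·v(n-1) - (1)·v(n-2) = 0 holds for the shown terms, and no order-1 relation v(n) = α·v(n-1) + β fits.
Check at n=3: 3·10 + (1)·3 = 33. ✓

v(n) = 3v(n-1) + v(n-2), v(0) = 1, v(1) = 3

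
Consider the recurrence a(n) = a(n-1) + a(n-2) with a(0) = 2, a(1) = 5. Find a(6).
Computing the sequence terms:
2, 5, 7, 12, 19, 31, 50

50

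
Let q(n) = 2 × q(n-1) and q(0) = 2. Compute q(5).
Computing step by step:
q(0) = 2
q(1) = 2 × 2 = 4
q(2) = 2 × 4 = 8
q(3) = 2 × 8 = 16
q(4) = 2 × 16 = 32
q(5) = 2 × 32 = 64

64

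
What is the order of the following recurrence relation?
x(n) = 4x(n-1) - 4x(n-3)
The order is the largest lag k for which x(n-k) appears. Here the deepest term is x(n-3), so the order is 3.

Order 3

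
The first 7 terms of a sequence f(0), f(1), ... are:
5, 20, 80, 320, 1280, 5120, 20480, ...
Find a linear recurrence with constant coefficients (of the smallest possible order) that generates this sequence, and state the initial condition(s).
Look for the lowest-order linear relation among consecutive terms.
Observation: each term is 4× the previous.
Check at n=2: 4·20 = 80. ✓

f(n) = 4 × f(n-1), f(0) = 5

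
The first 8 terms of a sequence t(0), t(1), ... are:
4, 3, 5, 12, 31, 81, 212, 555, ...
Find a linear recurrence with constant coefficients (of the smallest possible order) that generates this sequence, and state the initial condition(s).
Look for the lowest-order linear relation among consecutive terms.
Observation: t(n) - 3·t(n-1) - (-1)·t(n-2) = 0 holds for the shown terms, and no order-1 relation t(n) = α·t(n-1) + β fits.
Check at n=3: 3·5 + (-1)·3 = 12. ✓

t(n) = 3t(n-1) - t(n-2), t(0) = 4, t(1) = 3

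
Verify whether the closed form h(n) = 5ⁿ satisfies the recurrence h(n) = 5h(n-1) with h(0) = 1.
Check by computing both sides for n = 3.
From the recurrence with h(0) = 1:
  h(0) = 1, h(1) = 5, h(2) = 25, h(3) = 125
  so the recurrence gives h(3) = 125.
From the proposed closed form h(n) = 5ⁿ:
  h(3) = 125.
Both sides give 125 at n = 3, and the initial condition(s) match, so the closed form is consistent.

Yes, the closed form is correct.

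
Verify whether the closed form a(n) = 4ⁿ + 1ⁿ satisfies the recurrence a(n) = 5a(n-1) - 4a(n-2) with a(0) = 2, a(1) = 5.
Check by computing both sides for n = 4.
From the recurrence with a(0) = 2, a(1) = 5:
  a(0) = 2, a(1) = 5, a(2) = 17, a(3) = 65, a(4) = 257
  so the recurrence gives a(4) = 257.
From the proposed closed form a(n) = 4ⁿ + 1ⁿ:
  a(4) = 257.
Both sides give 257 at n = 4, and the initial condition(s) match, so the closed form is consistent.

Yes, the closed form is correct.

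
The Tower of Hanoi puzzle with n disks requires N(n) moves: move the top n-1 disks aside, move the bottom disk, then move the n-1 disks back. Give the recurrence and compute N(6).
Moving n disks = move the top n-1 disks aside (N(n-1) moves) + move the largest disk (1 move) + move the n-1 disks back on top (N(n-1) moves), so N(n) = 2N(n-1) + 1, with N(1) = 1 (a single disk takes one move).
First terms: 1, 3, 7, 15, 31, 63, … — each is one less than a power of 2. Indeed N(n) + 1 = 2(N(n-1) + 1) with N(1) + 1 = 2, so N(n) + 1 = 2ⁿ and N(n) = 2ⁿ - 1.
Hence N(6) = 2^6 - 1 = 64 - 1 = 63.

N(n) = 2N(n-1) + 1, N(1) = 1; N(6) = 63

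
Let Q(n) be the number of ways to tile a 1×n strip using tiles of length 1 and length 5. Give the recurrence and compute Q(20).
Condition on the last tile: it has length 1 (leaving a 1×(n-1) strip) or length 5 (leaving a 1×(n-5) strip), so Q(n) = Q(n-1) + Q(n-5) (order-5 linear recurrence).
For 0 ≤ i < 5 only unit tiles fit, so Q(i) = 1.
Iterating the recurrence: Q(5) = 2, Q(6) = 3, Q(7) = 4, Q(8) = 5, Q(9) = 6, Q(10) = 8, Q(11) = 11, Q(12) = 15, Q(13) = 20, Q(14) = 26, Q(15) = 34, Q(16) = 45, Q(17) = 60, Q(18) = 80, Q(19) = 106, Q(20) = 140.

Q(n) = Q(n-1) + Q(n-5), with Q(i) = 1 for 0 ≤ i < 5; Q(20) = 140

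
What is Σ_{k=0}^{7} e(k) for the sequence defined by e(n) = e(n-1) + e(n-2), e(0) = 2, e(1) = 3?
Computing the sequence terms: 2, 3, 5, 8, 13, 21, 34, 55
Adding these values together:

141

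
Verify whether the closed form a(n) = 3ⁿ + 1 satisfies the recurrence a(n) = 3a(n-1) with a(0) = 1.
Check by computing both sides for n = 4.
From the recurrence with a(0) = 1:
  a(0) = 1, a(1) = 3, a(2) = 9, a(3) = 27, a(4) = 81
  so the recurrence gives a(4) = 81.
From the proposed closed form a(n) = 3ⁿ + 1:
  a(4) = 82.
The recurrence gives 81 but the closed form gives 82, so the closed form does not satisfy the recurrence.

No, the closed form is incorrect.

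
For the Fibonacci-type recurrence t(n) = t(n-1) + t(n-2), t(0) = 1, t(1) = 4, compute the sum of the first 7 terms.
Computing the sequence terms: 1, 4, 5, 9, 14, 23, 37
Adding these values together:

93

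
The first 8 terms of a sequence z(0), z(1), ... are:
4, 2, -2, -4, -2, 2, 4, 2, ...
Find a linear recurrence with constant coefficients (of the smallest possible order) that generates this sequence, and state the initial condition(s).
Look for the lowest-order linear relation among consecutive terms.
Observation: z(n) - 1·z(n-1) - (-1)·z(n-2) = 0 holds for the shown terms, and no order-1 relation z(n) = α·z(n-1) + β fits.
Check at n=3: 1·-2 + (-1)·2 = -4. ✓

z(n) = z(n-1) - z(n-2), z(0) = 4, z(1) = 2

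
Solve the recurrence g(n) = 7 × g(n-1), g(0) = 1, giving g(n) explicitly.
Recurrence: g(n) = 7 × g(n-1), initial: g(0) = 1.
Each term is 7 times the previous, so this is geometric with ratio 7. After n steps: g(n) = g(0)·7ⁿ = 7ⁿ.

g(n) = 7ⁿ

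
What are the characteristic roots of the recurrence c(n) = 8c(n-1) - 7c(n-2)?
Substitute c(n) = rⁿ and divide through by rⁿ⁻²: r² - 8r + 7 = 0
Factor: (r - 1)(r - 7) = 0, so r = 1, 7.
General solution: c(n) = A·1ⁿ + B·7ⁿ

Characteristic: r² - 8r + 7 = 0, Roots: r = 1, 7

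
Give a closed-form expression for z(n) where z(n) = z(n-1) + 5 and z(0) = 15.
Recurrence: z(n) = z(n-1) + 5, initial: z(0) = 15.
Each step adds 5, so z(n) = z(0) + 5n = 5n + 15.

z(n) = 5n + 15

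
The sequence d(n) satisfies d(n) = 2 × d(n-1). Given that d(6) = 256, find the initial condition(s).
In general d(n) = 2ⁿ · d(0). At n = 6: d(0) = d(6) / 2^6 = 256 / 64 = 4.

d(0) = 4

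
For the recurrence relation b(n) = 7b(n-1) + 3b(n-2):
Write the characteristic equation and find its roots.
Substitute b(n) = rⁿ and divide through by rⁿ⁻²: r² - 7r - 3 = 0
Discriminant: 7² + 4·3 = 61, not a perfect square, so by the quadratic formula r = (7 ± √61)/2.
General solution: b(n) = A·r₁ⁿ + B·r₂ⁿ where r₁,r₂ = (7 ± √61)/2

Characteristic: r² - 7r - 3 = 0, Roots: r = (7 ± √61)/2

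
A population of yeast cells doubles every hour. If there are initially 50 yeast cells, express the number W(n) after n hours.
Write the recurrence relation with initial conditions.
Each hour multiplies the count by 2, so the count after n hours depends only on the count after n-1 hours: W(n) = 2 × W(n-1). The starting count gives W(0) = 50.
Unrolling n times gives the closed form W(n) = 50 × 2ⁿ.

W(n) = 2 × W(n-1), W(0) = 50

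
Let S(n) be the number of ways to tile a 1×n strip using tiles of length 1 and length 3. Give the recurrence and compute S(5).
Condition on the last tile: it has length 1 (leaving a 1×(n-1) strip) or length 3 (leaving a 1×(n-3) strip), so S(n) = S(n-1) + S(n-3) (order-3 linear recurrence).
For 0 ≤ i < 3 only unit tiles fit, so S(i) = 1.
Iterating the recurrence: S(3) = 2, S(4) = 3, S(5) = 4.

S(n) = S(n-1) + S(n-3), with S(i) = 1 for 0 ≤ i < 3; S(5) = 4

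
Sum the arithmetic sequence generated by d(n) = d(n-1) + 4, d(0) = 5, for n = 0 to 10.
Computing the sequence terms: 5, 9, 13, 17, 21, 25, 29, 33, 37, 41, 45
Adding these values together:

275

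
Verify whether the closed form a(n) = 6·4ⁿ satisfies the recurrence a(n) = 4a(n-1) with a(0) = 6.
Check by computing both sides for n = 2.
From the recurrence with a(0) = 6:
  a(0) = 6, a(1) = 24, a(2) = 96
  so the recurrence gives a(2) = 96.
From the proposed closed form a(n) = 6·4ⁿ:
  a(2) = 96.
Both sides give 96 at n = 2, and the initial condition(s) match, so the closed form is consistent.

Yes, the closed form is correct.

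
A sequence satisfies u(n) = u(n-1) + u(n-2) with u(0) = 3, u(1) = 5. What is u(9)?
Computing the sequence terms:
3, 5, 8, 13, 21, 34, 55, 89, 144, 233

233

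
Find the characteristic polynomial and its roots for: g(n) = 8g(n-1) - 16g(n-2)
Substitute g(n) = rⁿ and divide through by rⁿ⁻²: r² - 8r + 16 = 0
Factor: (r - 4)² = 0, so r = 4 (double root).
General solution: g(n) = (A + Bn)·4ⁿ

Characteristic: r² - 8r + 16 = 0, Roots: r = 4 (double root)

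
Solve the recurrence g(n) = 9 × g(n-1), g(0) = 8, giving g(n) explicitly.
Recurrence: g(n) = 9 × g(n-1), initial: g(0) = 8.
Each term is 9 times the previous, so this is geometric with ratio 9. After n steps: g(n) = g(0)·9ⁿ = 8·9ⁿ.

g(n) = 8·9ⁿ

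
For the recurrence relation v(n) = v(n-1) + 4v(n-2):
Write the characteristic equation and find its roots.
Substitute v(n) = rⁿ and divide through by rⁿ⁻²: r² - r - 4 = 0
Discriminant: 1² + 4·4 = 17, not a perfect square, so by the quadratic formula r = (1 ± √17)/2.
General solution: v(n) = A·r₁ⁿ + B·r₂ⁿ where r₁,r₂ = (1 ± √17)/2

Characteristic: r² - r - 4 = 0, Roots: r = (1 ± √17)/2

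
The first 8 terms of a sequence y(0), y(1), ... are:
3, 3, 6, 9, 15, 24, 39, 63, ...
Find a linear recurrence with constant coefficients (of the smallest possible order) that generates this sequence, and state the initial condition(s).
Look for the lowest-order linear relation among consecutive terms.
Observation: y(n) - 1·y(n-1) - (1)·y(n-2) = 0 holds for the shown terms, and no order-1 relation y(n) = α·y(n-1) + β fits.
Check at n=3: 1·6 + (1)·3 = 9. ✓

y(n) = y(n-1) + y(n-2), y(0) = 3, y(1) = 3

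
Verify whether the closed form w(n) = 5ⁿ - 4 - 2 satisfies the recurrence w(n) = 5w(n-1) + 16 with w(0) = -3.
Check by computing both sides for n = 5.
From the recurrence with w(0) = -3:
  w(0) = -3, w(1) = 1, w(2) = 21, w(3) = 121, w(4) = 621, w(5) = 3121
  so the recurrence gives w(5) = 3121.
From the proposed closed form w(n) = 5ⁿ - 4 - 2:
  w(5) = 3119.
The recurrence gives 3121 but the closed form gives 3119, so the closed form does not satisfy the recurrence.

No, the closed form is incorrect.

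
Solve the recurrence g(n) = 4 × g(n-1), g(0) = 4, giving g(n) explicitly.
Recurrence: g(n) = 4 × g(n-1), initial: g(0) = 4.
Each term is 4 times the previous, so this is geometric with ratio 4. After n steps: g(n) = g(0)·4ⁿ = 4·4ⁿ.

g(n) = 4·4ⁿ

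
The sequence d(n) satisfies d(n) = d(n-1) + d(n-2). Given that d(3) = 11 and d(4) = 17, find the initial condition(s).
Work backwards using d(k) = d(k+2) - d(k+1):
d(2) = d(4) - d(3) = 17 - 11 = 6
d(1) = d(3) - d(2) = 11 - 6 = 5
d(0) = d(2) - d(1) = 6 - 5 = 1

d(0) = 1, d(1) = 5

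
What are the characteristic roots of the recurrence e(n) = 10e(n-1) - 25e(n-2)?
Substitute e(n) = rⁿ and divide through by rⁿ⁻²: r² - 10r + 25 = 0
Factor: (r - 5)² = 0, so r = 5 (double root).
General solution: e(n) = (A + Bn)·5ⁿ

Characteristic: r² - 10r + 25 = 0, Roots: r = 5 (double root)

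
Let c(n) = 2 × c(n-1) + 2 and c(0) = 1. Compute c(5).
Computing step by step:
c(0) = 1
c(1) = 2 × 1 + 2 = 4
c(2) = 2 × 4 + 2 = 10
c(3) = 2 × 10 + 2 = 22
c(4) = 2 × 22 + 2 = 46
c(5) = 2 × 46 + 2 = 94

94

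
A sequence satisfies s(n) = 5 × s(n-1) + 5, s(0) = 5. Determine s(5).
Computing step by step:
s(0) = 5
s(1) = 5 × 5 + 5 = 30
s(2) = 5 × 30 + 5 = 155
s(3) = 5 × 155 + 5 = 780
s(4) = 5 × 780 + 5 = 3905
s(5) = 5 × 3905 + 5 = 19530

19530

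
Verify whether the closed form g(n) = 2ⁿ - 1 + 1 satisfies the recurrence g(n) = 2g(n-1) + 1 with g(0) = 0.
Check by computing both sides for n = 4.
From the recurrence with g(0) = 0:
  g(0) = 0, g(1) = 1, g(2) = 3, g(3) = 7, g(4) = 15
  so the recurrence gives g(4) = 15.
From the proposed closed form g(n) = 2ⁿ - 1 + 1:
  g(4) = 16.
The recurrence gives 15 but the closed form gives 16, so the closed form does not satisfy the recurrence.

No, the closed form is incorrect.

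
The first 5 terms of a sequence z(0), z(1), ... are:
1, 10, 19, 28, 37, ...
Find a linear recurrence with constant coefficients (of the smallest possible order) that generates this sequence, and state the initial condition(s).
Look for the lowest-order linear relation among consecutive terms.
Observation: consecutive differences are constant (= 9).
Check at n=2: 1·10 + 9 = 19. ✓

z(n) = z(n-1) + 9, z(0) = 1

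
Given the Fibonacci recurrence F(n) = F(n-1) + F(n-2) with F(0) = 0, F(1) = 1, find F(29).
Computing the sequence terms:
0, 1, 1, 2, 3, 5, 8, 13, 21, 34, 55, 89, 144, 233, 377, 610, 987, 1597, 2584, 4181, 6765, 10946, 17711, 28657, 46368, 75025, 121393, 196418, 317811, 514229

514229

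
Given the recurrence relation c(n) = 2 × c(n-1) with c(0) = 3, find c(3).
Computing step by step:
c(0) = 3
c(1) = 2 × 3 = 6
c(2) = 2 × 6 = 12
c(3) = 2 × 12 = 24

24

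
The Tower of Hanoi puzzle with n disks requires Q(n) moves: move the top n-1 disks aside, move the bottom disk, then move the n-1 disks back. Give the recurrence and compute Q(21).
Moving n disks = move the top n-1 disks aside (Q(n-1) moves) + move the largest disk (1 move) + move the n-1 disks back on top (Q(n-1) moves), so Q(n) = 2Q(n-1) + 1, with Q(1) = 1 (a single disk takes one move).
First terms: 1, 3, 7, 15, 31, 63, … — each is one less than a power of 2. Indeed Q(n) + 1 = 2(Q(n-1) + 1) with Q(1) + 1 = 2, so Q(n) + 1 = 2ⁿ and Q(n) = 2ⁿ - 1.
Hence Q(21) = 2^21 - 1 = 2097152 - 1 = 2097151.

Q(n) = 2Q(n-1) + 1, Q(1) = 1; Q(21) = 2097151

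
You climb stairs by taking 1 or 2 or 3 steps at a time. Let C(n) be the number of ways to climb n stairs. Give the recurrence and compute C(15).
Condition on the size of the last step (1 to 3): before it there were n-1, …, n-3 stairs climbed, and these cases are disjoint, so C(n) = C(n-1) + C(n-2) + C(n-3) (order-3 linear recurrence).
Initial conditions by direct count (compositions of i into parts ≤ 3): C(1) = 1; C(2) = 2; C(3) = 4.
Iterating the recurrence: C(4) = 7, C(5) = 13, C(6) = 24, C(7) = 44, C(8) = 81, C(9) = 149, C(10) = 274, C(11) = 504, C(12) = 927, C(13) = 1705, C(14) = 3136, C(15) = 5768.

C(n) = C(n-1) + C(n-2) + C(n-3), C(1) = 1, C(2) = 2, C(3) = 4; C(15) = 5768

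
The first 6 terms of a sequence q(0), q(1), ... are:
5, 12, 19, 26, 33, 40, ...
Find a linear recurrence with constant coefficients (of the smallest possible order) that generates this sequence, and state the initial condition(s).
Look for the lowest-order linear relation among consecutive terms.
Observation: consecutive differences are constant (= 7).
Check at n=2: 1·12 + 7 = 19. ✓

q(n) = q(n-1) + 7, q(0) = 5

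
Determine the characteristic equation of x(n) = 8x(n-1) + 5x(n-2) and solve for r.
Substitute x(n) = rⁿ and divide through by rⁿ⁻²: r² - 8r - 5 = 0
Discriminant: 8² + 4·5 = 84, not a perfect square, so by the quadratic formula r = (8 ± √84)/2.
General solution: x(n) = A·r₁ⁿ + B·r₂ⁿ where r₁,r₂ = (8 ± √84)/2

Characteristic: r² - 8r - 5 = 0, Roots: r = (8 ± √84)/2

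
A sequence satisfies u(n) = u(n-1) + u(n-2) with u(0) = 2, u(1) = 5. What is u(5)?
Computing the sequence terms:
2, 5, 7, 12, 19, 31

31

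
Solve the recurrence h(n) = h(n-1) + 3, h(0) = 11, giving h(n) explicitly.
Recurrence: h(n) = h(n-1) + 3, initial: h(0) = 11.
Each step adds 3, so h(n) = h(0) + 3n = 3n + 11.

h(n) = 3n + 11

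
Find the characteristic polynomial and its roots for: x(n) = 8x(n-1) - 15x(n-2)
Substitute x(n) = rⁿ and divide through by rⁿ⁻²: r² - 8r + 15 = 0
Factor: (r - 5)(r - 3) = 0, so r = 5, 3.
General solution: x(n) = A·5ⁿ + B·3ⁿ

Characteristic: r² - 8r + 15 = 0, Roots: r = 5, 3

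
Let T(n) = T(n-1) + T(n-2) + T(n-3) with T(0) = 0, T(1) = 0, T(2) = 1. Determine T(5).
Computing the sequence terms:
0, 0, 1, 1, 2, 4

4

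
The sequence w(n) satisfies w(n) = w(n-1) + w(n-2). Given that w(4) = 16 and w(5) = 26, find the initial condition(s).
Work backwards using w(k) = w(k+2) - w(k+1):
w(3) = w(5) - w(4) = 26 - 16 = 10
w(2) = w(4) - w(3) = 16 - 10 = 6
w(1) = w(3) - w(2) = 10 - 6 = 4
w(0) = w(2) - w(1) = 6 - 4 = 2

w(0) = 2, w(1) = 4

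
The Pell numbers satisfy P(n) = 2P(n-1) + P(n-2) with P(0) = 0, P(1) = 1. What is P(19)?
Computing the sequence terms:
0, 1, 2, 5, 12, 29, 70, 169, 408, 985, 2378, 5741, 13860, 33461, 80782, 195025, 470832, 1136689, 2744210, 6625109

6625109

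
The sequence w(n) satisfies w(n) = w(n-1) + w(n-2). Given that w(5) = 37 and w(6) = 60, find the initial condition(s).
Work backwards using w(k) = w(k+2) - w(k+1):
w(4) = w(6) - w(5) = 60 - 37 = 23
w(3) = w(5) - w(4) = 37 - 23 = 14
w(2) = w(4) - w(3) = 23 - 14 = 9
w(1) = w(3) - w(2) = 14 - 9 = 5
w(0) = w(2) - w(1) = 9 - 5 = 4

w(0) = 4, w(1) = 5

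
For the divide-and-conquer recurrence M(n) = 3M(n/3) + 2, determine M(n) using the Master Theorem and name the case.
Master Theorem template: M(n) = a·M(n/b) + f(n).
Here: a=3, b=3, f(n)=2
Compute log_b(a) = log_3(3) = 1.
f(n) = 2 = O(n^(1-ε)) with ε = 1. Case 1: M(n) = Θ(n^log_b(a)) = Θ(n).

Case 1: M(n) = Θ(n)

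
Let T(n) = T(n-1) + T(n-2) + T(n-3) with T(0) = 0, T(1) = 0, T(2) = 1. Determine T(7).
Computing the sequence terms:
0, 0, 1, 1, 2, 4, 7, 13

13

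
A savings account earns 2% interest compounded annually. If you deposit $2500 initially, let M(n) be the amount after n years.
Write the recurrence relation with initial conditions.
Each year the balance grows by 2%, i.e. is multiplied by 1 + 2/100 = 1.02, so M(n) = 1.02 × M(n-1). The initial deposit gives M(0) = 2500.
Unrolling gives the closed form M(n) = 2500 × (1.02)ⁿ.

M(n) = 1.02 × M(n-1), M(0) = 2500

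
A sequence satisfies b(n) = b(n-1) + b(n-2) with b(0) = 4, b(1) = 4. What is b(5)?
Computing the sequence terms:
4, 4, 8, 12, 20, 32

32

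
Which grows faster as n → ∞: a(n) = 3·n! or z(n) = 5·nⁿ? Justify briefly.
Comparing growth rates:
Growth-rate hierarchy: log n ≺ any polynomial ≺ any exponential cⁿ (c>1) ≺ n! ≺ nⁿ.
super-exponential nⁿ dominates factorial asymptotically.

z(n) grows faster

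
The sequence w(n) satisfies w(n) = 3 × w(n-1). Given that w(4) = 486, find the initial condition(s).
In general w(n) = 3ⁿ · w(0). At n = 4: w(0) = w(4) / 3^4 = 486 / 81 = 6.

w(0) = 6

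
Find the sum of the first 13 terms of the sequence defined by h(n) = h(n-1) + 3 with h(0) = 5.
Computing the sequence terms: 5, 8, 11, 14, 17, 20, 23, 26, 29, 32, 35, 38, 41
Adding these values together:

299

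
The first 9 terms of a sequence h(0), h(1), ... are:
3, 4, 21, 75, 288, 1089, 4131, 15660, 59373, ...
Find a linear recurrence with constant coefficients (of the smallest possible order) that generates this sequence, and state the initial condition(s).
Look for the lowest-order linear relation among consecutive terms.
Observation: h(n) - 3·h(n-1) - (3)·h(n-2) = 0 holds for the shown terms, and no order-1 relation h(n) = α·h(n-1) + β fits.
Check at n=3: 3·21 + (3)·4 = 75. ✓

h(n) = 3h(n-1) + 3h(n-2), h(0) = 3, h(1) = 4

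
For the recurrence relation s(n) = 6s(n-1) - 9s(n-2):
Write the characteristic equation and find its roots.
Substitute s(n) = rⁿ and divide through by rⁿ⁻²: r² - 6r + 9 = 0
Factor: (r - 3)² = 0, so r = 3 (double root).
General solution: s(n) = (A + Bn)·3ⁿ

Characteristic: r² - 6r + 9 = 0, Roots: r = 3 (double root)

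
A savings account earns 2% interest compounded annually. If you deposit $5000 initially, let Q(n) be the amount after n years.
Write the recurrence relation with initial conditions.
Each year the balance grows by 2%, i.e. is multiplied by 1 + 2/100 = 1.02, so Q(n) = 1.02 × Q(n-1). The initial deposit gives Q(0) = 5000.
Unrolling gives the closed form Q(n) = 5000 × (1.02)ⁿ.

Q(n) = 1.02 × Q(n-1), Q(0) = 5000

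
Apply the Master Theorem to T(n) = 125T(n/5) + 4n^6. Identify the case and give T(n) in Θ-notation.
Master Theorem template: T(n) = a·T(n/b) + f(n).
Here: a=125, b=5, f(n)=4n^6
Compute log_b(a) = log_5(125) = 3.
f(n) = 4n^6 = Ω(n^(3+ε)) with ε = 3, and the regularity condition holds (a·f(n/b) = (a/b^6)·f(n) with a/b^6 = 5^-3 < 1). Case 3: T(n) = Θ(f(n)) = Θ(n^6).

Case 3: T(n) = Θ(n^6)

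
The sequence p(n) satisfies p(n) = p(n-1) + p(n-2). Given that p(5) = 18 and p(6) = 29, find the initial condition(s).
Work backwards using p(k) = p(k+2) - p(k+1):
p(4) = p(6) - p(5) = 29 - 18 = 11
p(3) = p(5) - p(4) = 18 - 11 = 7
p(2) = p(4) - p(3) = 11 - 7 = 4
p(1) = p(3) - p(2) = 7 - 4 = 3
p(0) = p(2) - p(1) = 4 - 3 = 1

p(0) = 1, p(1) = 3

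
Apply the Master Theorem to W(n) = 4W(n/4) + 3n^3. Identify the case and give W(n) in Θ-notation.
Master Theorem template: W(n) = a·W(n/b) + f(n).
Here: a=4, b=4, f(n)=3n^3
Compute log_b(a) = log_4(4) = 1.
f(n) = 3n^3 = Ω(n^(1+ε)) with ε = 2, and the regularity condition holds (a·f(n/b) = (a/b^3)·f(n) with a/b^3 = 4^-2 < 1). Case 3: W(n) = Θ(f(n)) = Θ(n^3).

Case 3: W(n) = Θ(n^3)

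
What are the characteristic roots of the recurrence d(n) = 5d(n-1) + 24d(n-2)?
Substitute d(n) = rⁿ and divide through by rⁿ⁻²: r² - 5r - 24 = 0
Factor: (r + 3)(r - 8) = 0, so r = -3, 8.
General solution: d(n) = A·(-3)ⁿ + B·8ⁿ

Characteristic: r² - 5r - 24 = 0, Roots: r = -3, 8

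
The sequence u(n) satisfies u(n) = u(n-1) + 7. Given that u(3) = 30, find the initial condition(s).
u(3) = u(0) + 3·7, so u(0) = 30 - 21 = 9.

u(0) = 9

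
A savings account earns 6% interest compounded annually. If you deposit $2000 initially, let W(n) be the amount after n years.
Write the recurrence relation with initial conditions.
Each year the balance grows by 6%, i.e. is multiplied by 1 + 6/100 = 1.06, so W(n) = 1.06 × W(n-1). The initial deposit gives W(0) = 2000.
Unrolling gives the closed form W(n) = 2000 × (1.06)ⁿ.

W(n) = 1.06 × W(n-1), W(0) = 2000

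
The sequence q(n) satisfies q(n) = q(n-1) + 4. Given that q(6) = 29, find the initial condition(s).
q(6) = q(0) + 6·4, so q(0) = 29 - 24 = 5.

q(0) = 5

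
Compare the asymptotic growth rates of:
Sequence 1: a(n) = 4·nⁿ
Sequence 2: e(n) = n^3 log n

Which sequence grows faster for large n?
Comparing growth rates:
Growth-rate hierarchy: log n ≺ any polynomial ≺ any exponential cⁿ (c>1) ≺ n! ≺ nⁿ.
super-exponential nⁿ dominates polynomial degree 3 (with log factor) asymptotically.

a(n) grows faster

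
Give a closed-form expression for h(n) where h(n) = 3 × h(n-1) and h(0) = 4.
Recurrence: h(n) = 3 × h(n-1), initial: h(0) = 4.
Each term is 3 times the previous, so this is geometric with ratio 3. After n steps: h(n) = h(0)·3ⁿ = 4·3ⁿ.

h(n) = 4·3ⁿ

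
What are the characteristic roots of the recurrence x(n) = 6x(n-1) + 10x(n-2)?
Substitute x(n) = rⁿ and divide through by rⁿ⁻²: r² - 6r - 10 = 0
Discriminant: 6² + 4·10 = 76, not a perfect square, so by the quadratic formula r = (6 ± √76)/2.
General solution: x(n) = A·r₁ⁿ + B·r₂ⁿ where r₁,r₂ = (6 ± √76)/2

Characteristic: r² - 6r - 10 = 0, Roots: r = (6 ± √76)/2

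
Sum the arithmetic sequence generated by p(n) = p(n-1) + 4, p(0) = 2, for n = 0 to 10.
Computing the sequence terms: 2, 6, 10, 14, 18, 22, 26, 30, 34, 38, 42
Adding these values together:

242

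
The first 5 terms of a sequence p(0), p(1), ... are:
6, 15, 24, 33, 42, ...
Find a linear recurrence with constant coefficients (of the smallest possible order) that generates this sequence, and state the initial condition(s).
Look for the lowest-order linear relation among consecutive terms.
Observation: consecutive differences are constant (= 9).
Check at n=2: 1·15 + 9 = 24. ✓

p(n) = p(n-1) + 9, p(0) = 6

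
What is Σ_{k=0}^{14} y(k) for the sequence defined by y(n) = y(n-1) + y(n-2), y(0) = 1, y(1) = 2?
Computing the sequence terms: 1, 2, 3, 5, 8, 13, 21, 34, 55, 89, 144, 233, 377, 610, 987
Adding these values together:

2582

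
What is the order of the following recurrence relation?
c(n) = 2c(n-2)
The order is the largest lag k for which c(n-k) appears. Here the deepest term is c(n-2), so the order is 2.

Order 2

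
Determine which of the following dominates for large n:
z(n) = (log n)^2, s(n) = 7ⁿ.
Comparing growth rates:
Growth-rate hierarchy: log n ≺ any polynomial ≺ any exponential cⁿ (c>1) ≺ n! ≺ nⁿ.
exponential base 7 dominates polylogarithmic (log n)^2 asymptotically.

s(n) grows faster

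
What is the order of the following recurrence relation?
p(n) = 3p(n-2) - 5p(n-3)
The order is the largest lag k for which p(n-k) appears. Here the deepest term is p(n-3), so the order is 3.

Order 3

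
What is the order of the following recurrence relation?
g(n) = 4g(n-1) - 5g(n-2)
The order is the largest lag k for which g(n-k) appears. Here the deepest term is g(n-2), so the order is 2.

Order 2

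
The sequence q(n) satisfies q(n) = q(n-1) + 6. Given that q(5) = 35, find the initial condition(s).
q(5) = q(0) + 5·6, so q(0) = 35 - 30 = 5.

q(0) = 5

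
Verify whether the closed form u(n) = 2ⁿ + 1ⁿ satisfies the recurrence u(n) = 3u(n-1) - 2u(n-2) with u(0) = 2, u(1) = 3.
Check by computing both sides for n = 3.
From the recurrence with u(0) = 2, u(1) = 3:
  u(0) = 2, u(1) = 3, u(2) = 5, u(3) = 9
  so the recurrence gives u(3) = 9.
From the proposed closed form u(n) = 2ⁿ + 1ⁿ:
  u(3) = 9.
Both sides give 9 at n = 3, and the initial condition(s) match, so the closed form is consistent.

Yes, the closed form is correct.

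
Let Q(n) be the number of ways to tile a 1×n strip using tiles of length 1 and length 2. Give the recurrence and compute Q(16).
Condition on the last tile: it has length 1 (leaving a 1×(n-1) strip) or length 2 (leaving a 1×(n-2) strip), so Q(n) = Q(n-1) + Q(n-2) (order-2 linear recurrence).
For 0 ≤ i < 2 only unit tiles fit, so Q(i) = 1.
Iterating the recurrence: Q(2) = 2, Q(3) = 3, Q(4) = 5, Q(5) = 8, Q(6) = 13, Q(7) = 21, Q(8) = 34, Q(9) = 55, Q(10) = 89, Q(11) = 144, Q(12) = 233, Q(13) = 377, Q(14) = 610, Q(15) = 987, Q(16) = 1597.

Q(n) = Q(n-1) + Q(n-2), with Q(i) = 1 for 0 ≤ i < 2; Q(16) = 1597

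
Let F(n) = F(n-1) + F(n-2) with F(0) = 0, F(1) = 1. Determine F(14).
Computing the sequence terms:
0, 1, 1, 2, 3, 5, 8, 13, 21, 34, 55, 89, 144, 233, 377

377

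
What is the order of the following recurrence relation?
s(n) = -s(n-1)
The order is the largest lag k for which s(n-k) appears. Here the deepest term is s(n-1), so the order is 1.

Order 1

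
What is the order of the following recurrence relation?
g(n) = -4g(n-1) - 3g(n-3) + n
The order is the largest lag k for which g(n-k) appears. Here the deepest term is g(n-3) (the n term is non-homogeneous and does not affect the order), so the order is 3.

Order 3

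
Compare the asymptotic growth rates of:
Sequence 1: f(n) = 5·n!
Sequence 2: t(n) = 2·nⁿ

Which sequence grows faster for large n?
Comparing growth rates:
Growth-rate hierarchy: log n ≺ any polynomial ≺ any exponential cⁿ (c>1) ≺ n! ≺ nⁿ.
super-exponential nⁿ dominates factorial asymptotically.

t(n) grows faster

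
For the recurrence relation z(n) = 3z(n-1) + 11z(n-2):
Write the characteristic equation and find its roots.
Substitute z(n) = rⁿ and divide through by rⁿ⁻²: r² - 3r - 11 = 0
Discriminant: 3² + 4·11 = 53, not a perfect square, so by the quadratic formula r = (3 ± √53)/2.
General solution: z(n) = A·r₁ⁿ + B·r₂ⁿ where r₁,r₂ = (3 ± √53)/2

Characteristic: r² - 3r - 11 = 0, Roots: r = (3 ± √53)/2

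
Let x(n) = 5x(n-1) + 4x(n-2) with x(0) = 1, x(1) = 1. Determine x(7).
Computing the sequence terms:
1, 1, 9, 49, 281, 1601, 9129, 52049

52049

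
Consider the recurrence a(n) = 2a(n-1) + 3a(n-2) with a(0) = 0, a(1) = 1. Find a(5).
Computing the sequence terms:
0, 1, 2, 7, 20, 61

61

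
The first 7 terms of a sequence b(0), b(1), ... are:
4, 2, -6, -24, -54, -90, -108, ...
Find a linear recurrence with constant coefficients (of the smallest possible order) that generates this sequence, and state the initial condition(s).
Look for the lowest-order linear relation among consecutive terms.
Observation: b(n) - 3·b(n-1) - (-3)·b(n-2) = 0 holds for the shown terms, and no order-1 relation b(n) = α·b(n-1) + β fits.
Check at n=3: 3·-6 + (-3)·2 = -24. ✓

b(n) = 3b(n-1) - 3b(n-2), b(0) = 4, b(1) = 2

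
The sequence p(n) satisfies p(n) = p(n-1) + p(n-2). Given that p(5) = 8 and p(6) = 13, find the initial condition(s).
Work backwards using p(k) = p(k+2) - p(k+1):
p(4) = p(6) - p(5) = 13 - 8 = 5
p(3) = p(5) - p(4) = 8 - 5 = 3
p(2) = p(4) - p(3) = 5 - 3 = 2
p(1) = p(3) - p(2) = 3 - 2 = 1
p(0) = p(2) - p(1) = 2 - 1 = 1

p(0) = 1, p(1) = 1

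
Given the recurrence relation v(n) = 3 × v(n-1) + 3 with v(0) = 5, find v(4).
Computing step by step:
v(0) = 5
v(1) = 3 × 5 + 3 = 18
v(2) = 3 × 18 + 3 = 57
v(3) = 3 × 57 + 3 = 174
v(4) = 3 × 174 + 3 = 525

525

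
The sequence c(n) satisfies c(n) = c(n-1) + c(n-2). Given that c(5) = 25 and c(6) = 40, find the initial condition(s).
Work backwards using c(k) = c(k+2) - c(k+1):
c(4) = c(6) - c(5) = 40 - 25 = 15
c(3) = c(5) - c(4) = 25 - 15 = 10
c(2) = c(4) - c(3) = 15 - 10 = 5
c(1) = c(3) - c(2) = 10 - 5 = 5
c(0) = c(2) - c(1) = 5 - 5 = 0

c(0) = 0, c(1) = 5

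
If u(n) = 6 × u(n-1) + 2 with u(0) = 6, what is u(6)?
Computing step by step:
u(0) = 6
u(1) = 6 × 6 + 2 = 38
u(2) = 6 × 38 + 2 = 230
u(3) = 6 × 230 + 2 = 1382
u(4) = 6 × 1382 + 2 = 8294
u(5) = 6 × 8294 + 2 = 49766
u(6) = 6 × 49766 + 2 = 298598

298598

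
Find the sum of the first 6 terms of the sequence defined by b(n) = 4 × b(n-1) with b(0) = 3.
Computing the sequence terms: 3, 12, 48, 192, 768, 3072
Adding these values together:

4095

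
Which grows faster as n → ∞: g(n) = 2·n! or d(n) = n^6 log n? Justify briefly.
Comparing growth rates:
Growth-rate hierarchy: log n ≺ any polynomial ≺ any exponential cⁿ (c>1) ≺ n! ≺ nⁿ.
factorial dominates polynomial degree 6 (with log factor) asymptotically.

g(n) grows faster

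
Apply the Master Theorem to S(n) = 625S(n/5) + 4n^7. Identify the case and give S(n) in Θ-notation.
Master Theorem template: S(n) = a·S(n/b) + f(n).
Here: a=625, b=5, f(n)=4n^7
Compute log_b(a) = log_5(625) = 4.
f(n) = 4n^7 = Ω(n^(4+ε)) with ε = 3, and the regularity condition holds (a·f(n/b) = (a/b^7)·f(n) with a/b^7 = 5^-3 < 1). Case 3: S(n) = Θ(f(n)) = Θ(n^7).

Case 3: S(n) = Θ(n^7)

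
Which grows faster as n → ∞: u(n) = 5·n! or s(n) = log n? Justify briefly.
Comparing growth rates:
Growth-rate hierarchy: log n ≺ any polynomial ≺ any exponential cⁿ (c>1) ≺ n! ≺ nⁿ.
factorial dominates logarithmic asymptotically.

u(n) grows faster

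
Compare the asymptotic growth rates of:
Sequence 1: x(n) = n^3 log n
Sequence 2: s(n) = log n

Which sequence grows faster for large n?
Comparing growth rates:
Growth-rate hierarchy: log n ≺ any polynomial ≺ any exponential cⁿ (c>1) ≺ n! ≺ nⁿ.
polynomial degree 3 (with log factor) dominates logarithmic asymptotically.

x(n) grows faster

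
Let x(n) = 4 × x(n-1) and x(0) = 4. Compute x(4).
Computing step by step:
x(0) = 4
x(1) = 4 × 4 = 16
x(2) = 4 × 16 = 64
x(3) = 4 × 64 = 256
x(4) = 4 × 256 = 1024

1024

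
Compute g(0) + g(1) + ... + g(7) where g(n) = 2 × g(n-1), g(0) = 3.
Computing the sequence terms: 3, 6, 12, 24, 48, 96, 192, 384
Adding these values together:

765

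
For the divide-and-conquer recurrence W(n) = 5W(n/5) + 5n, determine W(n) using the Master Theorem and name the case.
Master Theorem template: W(n) = a·W(n/b) + f(n).
Here: a=5, b=5, f(n)=5n
Compute log_b(a) = log_5(5) = 1.
f(n) = 5n = Θ(n). Case 2: W(n) = Θ(n log n).

Case 2: W(n) = Θ(n log n)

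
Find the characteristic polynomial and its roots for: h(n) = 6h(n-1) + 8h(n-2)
Substitute h(n) = rⁿ and divide through by rⁿ⁻²: r² - 6r - 8 = 0
Discriminant: 6² + 4·8 = 68, not a perfect square, so by the quadratic formula r = (6 ± √68)/2.
General solution: h(n) = A·r₁ⁿ + B·r₂ⁿ where r₁,r₂ = (6 ± √68)/2

Characteristic: r² - 6r - 8 = 0, Roots: r = (6 ± √68)/2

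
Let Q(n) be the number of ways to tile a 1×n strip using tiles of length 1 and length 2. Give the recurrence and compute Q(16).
Condition on the last tile: it has length 1 (leaving a 1×(n-1) strip) or length 2 (leaving a 1×(n-2) strip), so Q(n) = Q(n-1) + Q(n-2) (order-2 linear recurrence).
For 0 ≤ i < 2 only unit tiles fit, so Q(i) = 1.
Iterating the recurrence: Q(2) = 2, Q(3) = 3, Q(4) = 5, Q(5) = 8, Q(6) = 13, Q(7) = 21, Q(8) = 34, Q(9) = 55, Q(10) = 89, Q(11) = 144, Q(12) = 233, Q(13) = 377, Q(14) = 610, Q(15) = 987, Q(16) = 1597.

Q(n) = Q(n-1) + Q(n-2), with Q(i) = 1 for 0 ≤ i < 2; Q(16) = 1597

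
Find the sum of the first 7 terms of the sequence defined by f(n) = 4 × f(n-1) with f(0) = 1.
Computing the sequence terms: 1, 4, 16, 64, 256, 1024, 4096
Adding these values together:

5461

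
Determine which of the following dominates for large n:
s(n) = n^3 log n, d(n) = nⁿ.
Comparing growth rates:
Growth-rate hierarchy: log n ≺ any polynomial ≺ any exponential cⁿ (c>1) ≺ n! ≺ nⁿ.
super-exponential nⁿ dominates polynomial degree 3 (with log factor) asymptotically.

d(n) grows faster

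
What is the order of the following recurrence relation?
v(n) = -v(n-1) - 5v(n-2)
The order is the largest lag k for which v(n-k) appears. Here the deepest term is v(n-2), so the order is 2.

Order 2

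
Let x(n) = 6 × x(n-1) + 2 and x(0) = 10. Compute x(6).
Computing step by step:
x(0) = 10
x(1) = 6 × 10 + 2 = 62
x(2) = 6 × 62 + 2 = 374
x(3) = 6 × 374 + 2 = 2246
x(4) = 6 × 2246 + 2 = 13478
x(5) = 6 × 13478 + 2 = 80870
x(6) = 6 × 80870 + 2 = 485222

485222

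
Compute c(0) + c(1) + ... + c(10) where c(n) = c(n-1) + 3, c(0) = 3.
Computing the sequence terms: 3, 6, 9, 12, 15, 18, 21, 24, 27, 30, 33
Adding these values together:

198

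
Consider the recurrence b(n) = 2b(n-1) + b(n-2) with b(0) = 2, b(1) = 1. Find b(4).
Computing the sequence terms:
2, 1, 4, 9, 22

22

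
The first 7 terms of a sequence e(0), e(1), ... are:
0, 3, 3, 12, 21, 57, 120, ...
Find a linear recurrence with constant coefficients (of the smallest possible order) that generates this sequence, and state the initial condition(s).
Look for the lowest-order linear relation among consecutive terms.
Observation: e(n) - 1·e(n-1) - (3)·e(n-2) = 0 holds for the shown terms, and no order-1 relation e(n) = α·e(n-1) + β fits.
Check at n=3: 1·3 + (3)·3 = 12. ✓

e(n) = e(n-1) + 3e(n-2), e(0) = 0, e(1) = 3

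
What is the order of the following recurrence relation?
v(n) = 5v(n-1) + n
The order is the largest lag k for which v(n-k) appears. Here the deepest term is v(n-1) (the n term is non-homogeneous and does not affect the order), so the order is 1.

Order 1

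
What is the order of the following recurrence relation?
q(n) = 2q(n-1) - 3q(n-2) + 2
The order is the largest lag k for which q(n-k) appears. Here the deepest term is q(n-2) (the 2 term is non-homogeneous and does not affect the order), so the order is 2.

Order 2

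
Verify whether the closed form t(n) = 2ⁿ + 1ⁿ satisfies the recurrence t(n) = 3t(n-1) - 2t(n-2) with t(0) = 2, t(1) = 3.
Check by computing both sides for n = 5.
From the recurrence with t(0) = 2, t(1) = 3:
  t(0) = 2, t(1) = 3, t(2) = 5, t(3) = 9, t(4) = 17, t(5) = 33
  so the recurrence gives t(5) = 33.
From the proposed closed form t(n) = 2ⁿ + 1ⁿ:
  t(5) = 33.
Both sides give 33 at n = 5, and the initial condition(s) match, so the closed form is consistent.

Yes, the closed form is correct.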